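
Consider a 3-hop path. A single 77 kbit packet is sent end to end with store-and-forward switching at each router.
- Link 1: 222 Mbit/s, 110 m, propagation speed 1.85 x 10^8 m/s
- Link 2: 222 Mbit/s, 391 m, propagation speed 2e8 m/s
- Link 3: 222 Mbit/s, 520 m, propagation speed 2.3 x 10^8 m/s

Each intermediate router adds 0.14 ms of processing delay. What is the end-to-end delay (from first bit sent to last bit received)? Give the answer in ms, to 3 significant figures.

L = 77000 bits.
Transmission delay per hop = L/R = 77000/222000000 = 0.346847 ms; 3 hops → 1.04054 ms.
Propagation delays (d/s per hop): 0.000594595, 0.001955, 0.00226087 ms; sum = 0.00481046 ms.
Processing at 2 router(s): 2 × 0.14 ms = 0.28 ms.
End-to-end = 1.33 ms.

1.33 ms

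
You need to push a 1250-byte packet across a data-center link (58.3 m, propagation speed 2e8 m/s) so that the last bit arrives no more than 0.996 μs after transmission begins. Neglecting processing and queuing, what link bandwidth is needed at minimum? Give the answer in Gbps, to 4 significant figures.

L = 10000 bits.
Propagation delay = 58.3 / 200000000 = 0.2915 μs.
Transmission budget = 0.996 − 0.2915 = 0.7045 μs.
R ≥ L / t_tx = 10000 bits / 7.045e-07 s = 14.19 Gbps.

14.19 Gbps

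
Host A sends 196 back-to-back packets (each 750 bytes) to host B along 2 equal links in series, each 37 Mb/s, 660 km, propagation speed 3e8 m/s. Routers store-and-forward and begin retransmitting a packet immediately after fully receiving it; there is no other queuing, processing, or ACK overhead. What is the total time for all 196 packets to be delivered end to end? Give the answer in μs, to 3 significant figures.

36300 μs

Per-hop transmission t_tx = L/R = 6000/37000000 = 162.162 μs.
Per-hop propagation t_prop = 660000/300000000 = 2200 μs.
Pipeline fill: first packet needs 2·t_tx to clear all hops; remaining 195 packets each add one t_tx.
Total = (2+196-1)·t_tx + 2·t_prop = 197·162.162 + 2·2200 = 36300 μs.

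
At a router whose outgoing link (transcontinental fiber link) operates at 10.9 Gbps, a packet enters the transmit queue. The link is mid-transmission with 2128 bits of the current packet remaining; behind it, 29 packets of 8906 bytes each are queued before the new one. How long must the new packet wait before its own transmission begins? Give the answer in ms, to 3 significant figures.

Each queued packet: L/R = 71248/10900000000 = 0.00653651 ms.
29 queued → 0.189559 ms.
Plus remaining 2128 bits of current packet: 0.000195229 ms.
Queuing delay = 0.190 ms.

0.190 ms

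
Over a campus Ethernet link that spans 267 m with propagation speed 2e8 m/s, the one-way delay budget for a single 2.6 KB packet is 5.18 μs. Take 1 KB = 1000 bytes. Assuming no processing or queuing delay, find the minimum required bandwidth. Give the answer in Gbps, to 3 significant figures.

5.41 Gbps

L = 20800 bits.
Propagation delay = 267 / 200000000 = 1.335 μs.
Transmission budget = 5.18 − 1.335 = 3.845 μs.
R ≥ L / t_tx = 20800 bits / 3.845e-06 s = 5.41 Gbps.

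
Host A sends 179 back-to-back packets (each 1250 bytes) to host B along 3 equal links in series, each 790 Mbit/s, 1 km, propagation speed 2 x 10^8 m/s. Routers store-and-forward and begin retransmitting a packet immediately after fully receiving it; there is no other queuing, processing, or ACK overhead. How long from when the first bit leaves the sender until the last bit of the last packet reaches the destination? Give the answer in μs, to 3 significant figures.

2310 μs

Per-hop transmission t_tx = L/R = 10000/790000000 = 12.6582 μs.
Per-hop propagation t_prop = 1000/200000000 = 5 μs.
Pipeline fill: first packet needs 3·t_tx to clear all hops; remaining 178 packets each add one t_tx.
Total = (3+179-1)·t_tx + 3·t_prop = 181·12.6582 + 3·5 = 2310 μs.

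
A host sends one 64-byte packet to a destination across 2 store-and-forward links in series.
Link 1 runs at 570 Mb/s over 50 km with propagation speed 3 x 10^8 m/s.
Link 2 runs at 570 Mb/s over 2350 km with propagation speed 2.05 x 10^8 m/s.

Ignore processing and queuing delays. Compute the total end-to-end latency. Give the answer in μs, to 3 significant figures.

11600 μs

L = 64 × 8 = 512 bits.
Transmission delay per hop = L/R = 512/570000000 = 0.898246 μs; 2 hops → 1.79649 μs.
Propagation delays (d/s per hop): 166.667, 11463.4 μs; sum = 11630.1 μs.
End-to-end = 11600 μs.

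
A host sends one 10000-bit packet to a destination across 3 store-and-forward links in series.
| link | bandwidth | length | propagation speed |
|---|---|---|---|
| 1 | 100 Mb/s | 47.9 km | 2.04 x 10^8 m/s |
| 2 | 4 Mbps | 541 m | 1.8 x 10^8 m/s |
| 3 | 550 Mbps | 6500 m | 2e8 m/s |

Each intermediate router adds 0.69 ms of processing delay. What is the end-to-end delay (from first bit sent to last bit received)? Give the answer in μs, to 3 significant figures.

4270 μs

Transmission delays (L/R per hop): 100, 2500, 18.1818 μs; sum = 2618.18 μs.
Propagation delays (d/s per hop): 234.804, 3.00556, 32.5 μs; sum = 270.309 μs.
Processing at 2 router(s): 2 × 0.69 ms = 1380 μs.
End-to-end = 4270 μs.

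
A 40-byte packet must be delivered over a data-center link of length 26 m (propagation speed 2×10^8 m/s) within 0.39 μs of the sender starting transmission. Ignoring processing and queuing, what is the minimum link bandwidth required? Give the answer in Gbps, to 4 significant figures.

1.231 Gbps

L = 320 bits.
Propagation delay = 26 / 200000000 = 0.13 μs.
Transmission budget = 0.39 − 0.13 = 0.26 μs.
R ≥ L / t_tx = 320 bits / 2.6e-07 s = 1.231 Gbps.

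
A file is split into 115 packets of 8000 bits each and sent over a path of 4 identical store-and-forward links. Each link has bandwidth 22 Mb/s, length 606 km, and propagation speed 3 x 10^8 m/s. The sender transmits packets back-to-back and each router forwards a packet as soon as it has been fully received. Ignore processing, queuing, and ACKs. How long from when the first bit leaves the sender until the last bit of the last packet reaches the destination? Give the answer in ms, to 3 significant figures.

Per-hop transmission t_tx = L/R = 8000/22000000 = 0.363636 ms.
Per-hop propagation t_prop = 606000/300000000 = 2.02 ms.
Pipeline fill: first packet needs 4·t_tx to clear all hops; remaining 114 packets each add one t_tx.
Total = (4+115-1)·t_tx + 4·t_prop = 118·0.363636 + 4·2.02 = 51.0 ms.

51.0 ms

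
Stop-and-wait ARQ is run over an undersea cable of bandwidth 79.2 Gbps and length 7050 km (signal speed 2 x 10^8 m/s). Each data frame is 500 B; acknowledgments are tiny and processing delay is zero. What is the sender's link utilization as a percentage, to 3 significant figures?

0.0000716 %

t_tx = L/R = 4000/79200000000 = 5.05051e-08 s.
t_prop = 7050000/200000000 = 0.03525 s; RTT = 0.0705 s.
Cycle = t_tx + RTT = 0.0705001 s.
Utilization = t_tx / cycle = 5.05051e-08/0.0705001 = 0.0000716 %.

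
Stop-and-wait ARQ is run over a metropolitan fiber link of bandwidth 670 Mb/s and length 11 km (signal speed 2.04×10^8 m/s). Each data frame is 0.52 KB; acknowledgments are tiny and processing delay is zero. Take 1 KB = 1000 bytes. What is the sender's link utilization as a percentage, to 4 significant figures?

t_tx = L/R = 4160/670000000 = 6.20896e-06 s.
t_prop = 11000/204000000 = 5.39216e-05 s; RTT = 0.000107843 s.
Cycle = t_tx + RTT = 0.000114052 s.
Utilization = t_tx / cycle = 6.20896e-06/0.000114052 = 5.444 %.

5.444 %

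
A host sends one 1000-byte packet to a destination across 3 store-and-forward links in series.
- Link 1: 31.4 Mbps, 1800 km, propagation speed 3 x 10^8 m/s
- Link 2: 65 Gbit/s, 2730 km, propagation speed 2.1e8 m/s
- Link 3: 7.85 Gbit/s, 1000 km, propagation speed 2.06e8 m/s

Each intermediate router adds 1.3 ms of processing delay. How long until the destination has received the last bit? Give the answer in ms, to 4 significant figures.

26.71 ms

L = 1000 × 8 = 8000 bits.
Transmission delays (L/R per hop): 0.254777, 0.000123077, 0.00101911 ms; sum = 0.255919 ms.
Propagation delays (d/s per hop): 6, 13, 4.85437 ms; sum = 23.8544 ms.
Processing at 2 router(s): 2 × 1.3 ms = 2.6 ms.
End-to-end = 26.71 ms.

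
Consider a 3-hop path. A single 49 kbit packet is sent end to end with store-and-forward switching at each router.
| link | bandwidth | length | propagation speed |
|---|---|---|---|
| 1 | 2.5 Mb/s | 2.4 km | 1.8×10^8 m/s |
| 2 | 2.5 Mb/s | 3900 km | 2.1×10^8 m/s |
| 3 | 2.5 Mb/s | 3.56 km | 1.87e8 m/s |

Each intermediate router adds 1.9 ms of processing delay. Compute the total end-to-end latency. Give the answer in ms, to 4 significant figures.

81.20 ms

L = 49000 bits.
Transmission delay per hop = L/R = 49000/2500000 = 19.6 ms; 3 hops → 58.8 ms.
Propagation delays (d/s per hop): 0.0133333, 18.5714, 0.0190374 ms; sum = 18.6038 ms.
Processing at 2 router(s): 2 × 1.9 ms = 3.8 ms.
End-to-end = 81.20 ms.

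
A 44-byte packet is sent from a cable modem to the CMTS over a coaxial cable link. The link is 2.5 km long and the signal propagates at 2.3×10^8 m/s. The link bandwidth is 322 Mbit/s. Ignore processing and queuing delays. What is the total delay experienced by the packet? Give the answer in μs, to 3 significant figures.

L = 44 × 8 = 352 bits.
Transmission delay = L/R = 352 / 322000000 = 1.09317 μs.
Propagation delay = d/s = 2500 m / 2.3e+08 m/s = 10.8696 μs.
Total = 12.0 μs.

12.0 μs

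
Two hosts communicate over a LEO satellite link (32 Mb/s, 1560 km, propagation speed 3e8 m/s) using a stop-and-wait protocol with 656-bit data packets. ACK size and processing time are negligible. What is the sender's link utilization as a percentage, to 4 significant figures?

t_tx = L/R = 656/32000000 = 2.05e-05 s.
t_prop = 1560000/300000000 = 0.0052 s; RTT = 0.0104 s.
Cycle = t_tx + RTT = 0.0104205 s.
Utilization = t_tx / cycle = 2.05e-05/0.0104205 = 0.1967 %.

0.1967 %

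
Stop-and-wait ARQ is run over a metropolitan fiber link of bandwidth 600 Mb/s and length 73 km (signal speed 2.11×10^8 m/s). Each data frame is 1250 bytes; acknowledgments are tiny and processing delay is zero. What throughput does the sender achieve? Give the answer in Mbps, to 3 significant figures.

14.1 Mbps

t_tx = L/R = 10000/600000000 = 1.66667e-05 s.
t_prop = 73000/211000000 = 0.000345972 s; RTT = 0.000691943 s.
Cycle = t_tx + RTT = 0.00070861 s.
Throughput = L / cycle = 10000 / 0.00070861 = 14.1 Mbps.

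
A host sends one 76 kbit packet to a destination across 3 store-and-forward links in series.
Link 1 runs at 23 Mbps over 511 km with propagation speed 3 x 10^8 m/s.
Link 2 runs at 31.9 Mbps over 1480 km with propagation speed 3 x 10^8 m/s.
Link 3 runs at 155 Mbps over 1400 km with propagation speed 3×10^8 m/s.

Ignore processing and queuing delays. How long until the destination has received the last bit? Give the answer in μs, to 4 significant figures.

L = 76000 bits.
Transmission delays (L/R per hop): 3304.35, 2382.45, 490.323 μs; sum = 6177.12 μs.
Propagation delays (d/s per hop): 1703.33, 4933.33, 4666.67 μs; sum = 11303.3 μs.
End-to-end = 17480 μs.

17480 μs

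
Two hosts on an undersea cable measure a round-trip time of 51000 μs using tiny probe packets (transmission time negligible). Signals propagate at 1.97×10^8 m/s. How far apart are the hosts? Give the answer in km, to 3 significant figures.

One-way propagation = RTT/2 = 25500 μs.
d = s × t = 197000000 × 0.0255 = 5020 km.

5020 km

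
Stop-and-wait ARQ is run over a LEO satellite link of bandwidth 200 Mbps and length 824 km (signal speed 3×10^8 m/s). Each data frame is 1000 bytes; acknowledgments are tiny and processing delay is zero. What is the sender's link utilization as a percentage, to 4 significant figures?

t_tx = L/R = 8000/200000000 = 4e-05 s.
t_prop = 824000/300000000 = 0.00274667 s; RTT = 0.00549333 s.
Cycle = t_tx + RTT = 0.00553333 s.
Utilization = t_tx / cycle = 4e-05/0.00553333 = 0.7229 %.

0.7229 %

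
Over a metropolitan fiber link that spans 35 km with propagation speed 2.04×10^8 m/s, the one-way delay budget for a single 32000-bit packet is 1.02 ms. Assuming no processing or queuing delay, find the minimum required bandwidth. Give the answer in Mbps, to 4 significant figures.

Propagation delay = 35000 / 204000000 = 0.171569 ms.
Transmission budget = 1.02 − 0.171569 = 0.848431 ms.
R ≥ L / t_tx = 32000 bits / 0.000848431 s = 37.72 Mbps.

37.72 Mbps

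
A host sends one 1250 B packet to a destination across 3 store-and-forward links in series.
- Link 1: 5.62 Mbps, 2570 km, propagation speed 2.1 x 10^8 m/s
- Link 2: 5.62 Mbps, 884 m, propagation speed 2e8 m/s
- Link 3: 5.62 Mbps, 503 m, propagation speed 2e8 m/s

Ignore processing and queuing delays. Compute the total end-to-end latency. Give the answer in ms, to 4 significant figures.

17.58 ms

L = 1250 × 8 = 10000 bits.
Transmission delay per hop = L/R = 10000/5620000 = 1.77936 ms; 3 hops → 5.33808 ms.
Propagation delays (d/s per hop): 12.2381, 0.00442, 0.002515 ms; sum = 12.245 ms.
End-to-end = 17.58 ms.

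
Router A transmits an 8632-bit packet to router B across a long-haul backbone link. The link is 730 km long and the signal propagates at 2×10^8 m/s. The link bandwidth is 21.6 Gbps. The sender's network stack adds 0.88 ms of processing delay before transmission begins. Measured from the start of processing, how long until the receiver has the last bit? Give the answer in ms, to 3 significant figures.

Transmission delay = L/R = 8632 / 21600000000 = 0.00039963 ms.
Propagation delay = d/s = 730000 m / 200000000 m/s = 3.65 ms.
Plus processing delay 0.88 ms = 0.88 ms.
Total = 4.53 ms.

4.53 ms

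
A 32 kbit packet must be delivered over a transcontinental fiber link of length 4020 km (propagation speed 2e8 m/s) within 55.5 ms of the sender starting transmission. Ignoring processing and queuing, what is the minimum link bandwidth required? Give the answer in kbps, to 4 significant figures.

904.0 kbps

Propagation delay = 4020000 / 200000000 = 20.1 ms.
Transmission budget = 55.5 − 20.1 = 35.4 ms.
R ≥ L / t_tx = 32000 bits / 0.0354 s = 904.0 kbps.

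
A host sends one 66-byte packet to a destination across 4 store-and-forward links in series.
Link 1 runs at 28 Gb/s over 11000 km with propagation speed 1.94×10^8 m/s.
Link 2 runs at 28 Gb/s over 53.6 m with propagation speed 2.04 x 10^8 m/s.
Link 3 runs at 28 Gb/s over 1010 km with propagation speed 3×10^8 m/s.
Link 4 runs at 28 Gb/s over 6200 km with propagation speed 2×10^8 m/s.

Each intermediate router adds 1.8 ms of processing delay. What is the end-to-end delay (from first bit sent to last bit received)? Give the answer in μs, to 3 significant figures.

96500 μs

L = 66 × 8 = 528 bits.
Transmission delay per hop = L/R = 528/28000000000 = 0.0188571 μs; 4 hops → 0.0754286 μs.
Propagation delays (d/s per hop): 56701, 0.262745, 3366.67, 31000 μs; sum = 91068 μs.
Processing at 3 router(s): 3 × 1.8 ms = 5400 μs.
End-to-end = 96500 μs.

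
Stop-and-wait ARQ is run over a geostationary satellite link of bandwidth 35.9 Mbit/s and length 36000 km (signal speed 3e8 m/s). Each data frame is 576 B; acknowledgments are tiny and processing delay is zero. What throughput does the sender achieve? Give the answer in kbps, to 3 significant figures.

19.2 kbps

t_tx = L/R = 4608/35900000 = 0.000128357 s.
t_prop = 36000000/300000000 = 0.12 s; RTT = 0.24 s.
Cycle = t_tx + RTT = 0.240128 s.
Throughput = L / cycle = 4608 / 0.240128 = 19.2 kbps.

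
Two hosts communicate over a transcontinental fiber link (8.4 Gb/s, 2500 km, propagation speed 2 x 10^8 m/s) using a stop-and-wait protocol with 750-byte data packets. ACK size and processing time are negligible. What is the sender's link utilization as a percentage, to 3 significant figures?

t_tx = L/R = 6000/8400000000 = 7.14286e-07 s.
t_prop = 2500000/200000000 = 0.0125 s; RTT = 0.025 s.
Cycle = t_tx + RTT = 0.0250007 s.
Utilization = t_tx / cycle = 7.14286e-07/0.0250007 = 0.00286 %.

0.00286 %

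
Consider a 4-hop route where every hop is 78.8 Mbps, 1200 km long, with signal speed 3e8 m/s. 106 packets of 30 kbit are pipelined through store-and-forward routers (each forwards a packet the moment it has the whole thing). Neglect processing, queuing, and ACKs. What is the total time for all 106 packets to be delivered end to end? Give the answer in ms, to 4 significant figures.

57.50 ms

Per-hop transmission t_tx = L/R = 30000/78800000 = 0.380711 ms.
Per-hop propagation t_prop = 1200000/300000000 = 4 ms.
Pipeline fill: first packet needs 4·t_tx to clear all hops; remaining 105 packets each add one t_tx.
Total = (4+106-1)·t_tx + 4·t_prop = 109·0.380711 + 4·4 = 57.50 ms.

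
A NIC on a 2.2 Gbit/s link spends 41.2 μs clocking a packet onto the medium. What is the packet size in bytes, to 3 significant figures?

L = R × t_tx = 2200000000 b/s × 4.12e-05 s = 90640 bits.
In bytes: 90640 / 8 = 11300 bytes.

11300 bytes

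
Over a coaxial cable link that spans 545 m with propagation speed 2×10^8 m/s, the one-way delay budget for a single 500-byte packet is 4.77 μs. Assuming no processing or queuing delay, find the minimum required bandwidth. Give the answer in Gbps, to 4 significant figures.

1.956 Gbps

L = 4000 bits.
Propagation delay = 545 / 200000000 = 2.725 μs.
Transmission budget = 4.77 − 2.725 = 2.045 μs.
R ≥ L / t_tx = 4000 bits / 2.045e-06 s = 1.956 Gbps.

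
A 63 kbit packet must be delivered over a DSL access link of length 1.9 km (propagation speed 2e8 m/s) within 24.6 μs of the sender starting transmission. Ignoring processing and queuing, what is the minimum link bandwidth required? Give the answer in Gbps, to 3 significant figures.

Propagation delay = 1900 / 200000000 = 9.5 μs.
Transmission budget = 24.6 − 9.5 = 15.1 μs.
R ≥ L / t_tx = 63000 bits / 1.51e-05 s = 4.17 Gbps.

4.17 Gbps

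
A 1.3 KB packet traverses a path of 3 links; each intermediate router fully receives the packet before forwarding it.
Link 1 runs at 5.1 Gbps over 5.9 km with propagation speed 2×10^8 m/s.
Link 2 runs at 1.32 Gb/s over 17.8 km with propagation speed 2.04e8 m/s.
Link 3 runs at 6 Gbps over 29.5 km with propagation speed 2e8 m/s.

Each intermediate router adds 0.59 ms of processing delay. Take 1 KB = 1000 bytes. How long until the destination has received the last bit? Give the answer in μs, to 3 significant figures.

1460 μs

L = 10400 bits.
Transmission delays (L/R per hop): 2.03922, 7.87879, 1.73333 μs; sum = 11.6513 μs.
Propagation delays (d/s per hop): 29.5, 87.2549, 147.5 μs; sum = 264.255 μs.
Processing at 2 router(s): 2 × 0.59 ms = 1180 μs.
End-to-end = 1460 μs.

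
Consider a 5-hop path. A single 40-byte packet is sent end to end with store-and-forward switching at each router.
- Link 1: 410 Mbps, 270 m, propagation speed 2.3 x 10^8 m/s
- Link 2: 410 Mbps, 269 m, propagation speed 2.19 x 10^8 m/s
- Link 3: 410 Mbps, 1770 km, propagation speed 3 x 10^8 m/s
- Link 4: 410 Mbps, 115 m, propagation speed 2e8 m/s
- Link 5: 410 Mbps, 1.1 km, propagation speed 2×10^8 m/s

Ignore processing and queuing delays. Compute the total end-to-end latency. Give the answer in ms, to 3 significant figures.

5.91 ms

L = 40 × 8 = 320 bits.
Transmission delay per hop = L/R = 320/410000000 = 0.000780488 ms; 5 hops → 0.00390244 ms.
Propagation delays (d/s per hop): 0.00117391, 0.00122831, 5.9, 0.000575, 0.0055 ms; sum = 5.90848 ms.
End-to-end = 5.91 ms.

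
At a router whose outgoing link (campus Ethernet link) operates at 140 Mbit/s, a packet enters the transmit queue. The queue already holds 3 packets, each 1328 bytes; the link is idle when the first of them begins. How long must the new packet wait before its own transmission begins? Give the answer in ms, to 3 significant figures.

Each queued packet: L/R = 10624/140000000 = 0.0758857 ms.
3 queued → 0.227657 ms.
Queuing delay = 0.228 ms.

0.228 ms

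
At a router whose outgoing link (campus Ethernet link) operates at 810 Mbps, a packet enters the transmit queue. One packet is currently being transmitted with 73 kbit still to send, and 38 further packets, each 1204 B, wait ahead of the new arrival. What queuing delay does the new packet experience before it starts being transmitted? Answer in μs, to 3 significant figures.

Each queued packet: L/R = 9632/810000000 = 11.8914 μs.
38 queued → 451.872 μs.
Plus remaining 73000 bits of current packet: 90.1235 μs.
Queuing delay = 542 μs.

542 μs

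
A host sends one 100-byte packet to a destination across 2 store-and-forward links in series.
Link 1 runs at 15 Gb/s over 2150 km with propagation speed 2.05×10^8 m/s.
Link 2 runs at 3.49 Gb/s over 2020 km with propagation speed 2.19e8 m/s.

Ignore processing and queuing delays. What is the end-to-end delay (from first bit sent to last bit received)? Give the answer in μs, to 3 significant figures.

19700 μs

L = 100 × 8 = 800 bits.
Transmission delays (L/R per hop): 0.0533333, 0.229226 μs; sum = 0.28256 μs.
Propagation delays (d/s per hop): 10487.8, 9223.74 μs; sum = 19711.5 μs.
End-to-end = 19700 μs.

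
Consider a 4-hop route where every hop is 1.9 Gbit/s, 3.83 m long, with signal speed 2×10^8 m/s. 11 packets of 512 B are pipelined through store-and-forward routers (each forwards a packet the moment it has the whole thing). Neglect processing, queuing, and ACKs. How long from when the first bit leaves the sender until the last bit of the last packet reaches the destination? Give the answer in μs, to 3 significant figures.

30.3 μs

Per-hop transmission t_tx = L/R = 4096/1900000000 = 2.15579 μs.
Per-hop propagation t_prop = 3.83/200000000 = 0.01915 μs.
Pipeline fill: first packet needs 4·t_tx to clear all hops; remaining 10 packets each add one t_tx.
Total = (4+11-1)·t_tx + 4·t_prop = 14·2.15579 + 4·0.01915 = 30.3 μs.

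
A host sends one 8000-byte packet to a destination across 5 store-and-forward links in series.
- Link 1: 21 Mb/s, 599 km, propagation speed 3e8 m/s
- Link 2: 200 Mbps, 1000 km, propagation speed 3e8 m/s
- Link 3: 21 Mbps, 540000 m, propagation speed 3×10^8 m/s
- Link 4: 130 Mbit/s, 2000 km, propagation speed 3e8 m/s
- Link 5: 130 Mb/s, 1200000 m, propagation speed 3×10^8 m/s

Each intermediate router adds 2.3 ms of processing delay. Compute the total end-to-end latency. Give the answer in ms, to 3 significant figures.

34.4 ms

L = 8000 × 8 = 64000 bits.
Transmission delays (L/R per hop): 3.04762, 0.32, 3.04762, 0.492308, 0.492308 ms; sum = 7.39985 ms.
Propagation delays (d/s per hop): 1.99667, 3.33333, 1.8, 6.66667, 4 ms; sum = 17.7967 ms.
Processing at 4 router(s): 4 × 2.3 ms = 9.2 ms.
End-to-end = 34.4 ms.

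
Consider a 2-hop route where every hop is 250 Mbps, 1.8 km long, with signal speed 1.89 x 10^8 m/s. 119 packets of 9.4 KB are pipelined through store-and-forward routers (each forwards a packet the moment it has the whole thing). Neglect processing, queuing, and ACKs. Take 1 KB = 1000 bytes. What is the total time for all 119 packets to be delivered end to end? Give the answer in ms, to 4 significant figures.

Per-hop transmission t_tx = L/R = 75200/250000000 = 0.3008 ms.
Per-hop propagation t_prop = 1800/189000000 = 0.00952381 ms.
Pipeline fill: first packet needs 2·t_tx to clear all hops; remaining 118 packets each add one t_tx.
Total = (2+119-1)·t_tx + 2·t_prop = 120·0.3008 + 2·0.00952381 = 36.12 ms.

36.12 ms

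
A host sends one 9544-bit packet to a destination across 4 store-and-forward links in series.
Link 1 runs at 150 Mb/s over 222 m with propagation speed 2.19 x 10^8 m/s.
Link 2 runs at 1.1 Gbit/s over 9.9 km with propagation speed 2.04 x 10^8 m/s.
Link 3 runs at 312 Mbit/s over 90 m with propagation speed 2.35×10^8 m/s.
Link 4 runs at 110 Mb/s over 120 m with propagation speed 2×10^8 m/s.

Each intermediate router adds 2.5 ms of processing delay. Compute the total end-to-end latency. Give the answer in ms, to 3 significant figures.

Transmission delays (L/R per hop): 0.0636267, 0.00867636, 0.0305897, 0.0867636 ms; sum = 0.189656 ms.
Propagation delays (d/s per hop): 0.0010137, 0.0485294, 0.000382979, 0.0006 ms; sum = 0.0505261 ms.
Processing at 3 router(s): 3 × 2.5 ms = 7.5 ms.
End-to-end = 7.74 ms.

7.74 ms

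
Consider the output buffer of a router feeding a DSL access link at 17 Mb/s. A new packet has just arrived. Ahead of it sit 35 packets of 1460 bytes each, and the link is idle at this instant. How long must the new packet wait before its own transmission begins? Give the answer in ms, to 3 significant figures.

24.0 ms

Each queued packet: L/R = 11680/17000000 = 0.687059 ms.
35 queued → 24.0471 ms.
Queuing delay = 24.0 ms.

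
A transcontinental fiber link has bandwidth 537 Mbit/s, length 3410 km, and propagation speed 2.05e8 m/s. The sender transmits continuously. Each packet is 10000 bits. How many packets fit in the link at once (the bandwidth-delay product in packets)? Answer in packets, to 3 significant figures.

893 packets

Propagation delay = 3410000 / 2.05e+08 = 0.0166341 s.
BDP = R × t_prop = 537000000 × 0.0166341 = 8932540 bits.
In packets of 10000 bits: 893 packets.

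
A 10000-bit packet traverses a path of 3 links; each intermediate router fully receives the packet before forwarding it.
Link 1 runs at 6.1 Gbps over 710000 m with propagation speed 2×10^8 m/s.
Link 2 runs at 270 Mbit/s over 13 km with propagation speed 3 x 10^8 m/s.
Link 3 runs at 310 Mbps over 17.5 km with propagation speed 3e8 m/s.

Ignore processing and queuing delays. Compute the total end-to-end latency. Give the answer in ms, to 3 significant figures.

Transmission delays (L/R per hop): 0.00163934, 0.037037, 0.0322581 ms; sum = 0.0709344 ms.
Propagation delays (d/s per hop): 3.55, 0.0433333, 0.0583333 ms; sum = 3.65167 ms.
End-to-end = 3.72 ms.

3.72 ms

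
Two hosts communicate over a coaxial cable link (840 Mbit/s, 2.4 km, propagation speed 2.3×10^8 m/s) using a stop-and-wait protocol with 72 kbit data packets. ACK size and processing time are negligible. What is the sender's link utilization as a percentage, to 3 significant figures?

80.4 %

t_tx = L/R = 72000/840000000 = 8.57143e-05 s.
t_prop = 2400/2.3e+08 = 1.04348e-05 s; RTT = 2.08696e-05 s.
Cycle = t_tx + RTT = 0.000106584 s.
Utilization = t_tx / cycle = 8.57143e-05/0.000106584 = 80.4 %.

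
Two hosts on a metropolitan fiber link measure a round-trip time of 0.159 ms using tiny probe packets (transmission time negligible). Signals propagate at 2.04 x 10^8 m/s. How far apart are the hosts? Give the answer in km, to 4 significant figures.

One-way propagation = RTT/2 = 0.0795 ms.
d = s × t = 204000000 × 7.95e-05 = 16.22 km.

16.22 km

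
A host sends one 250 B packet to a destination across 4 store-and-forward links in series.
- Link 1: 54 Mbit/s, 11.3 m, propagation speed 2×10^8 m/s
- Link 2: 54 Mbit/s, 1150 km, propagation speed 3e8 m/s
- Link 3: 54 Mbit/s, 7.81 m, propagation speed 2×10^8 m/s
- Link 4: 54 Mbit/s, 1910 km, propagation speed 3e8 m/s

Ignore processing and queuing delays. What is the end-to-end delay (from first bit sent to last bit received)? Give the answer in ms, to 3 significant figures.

10.3 ms

L = 250 × 8 = 2000 bits.
Transmission delay per hop = L/R = 2000/54000000 = 0.037037 ms; 4 hops → 0.148148 ms.
Propagation delays (d/s per hop): 5.65e-05, 3.83333, 3.905e-05, 6.36667 ms; sum = 10.2001 ms.
End-to-end = 10.3 ms.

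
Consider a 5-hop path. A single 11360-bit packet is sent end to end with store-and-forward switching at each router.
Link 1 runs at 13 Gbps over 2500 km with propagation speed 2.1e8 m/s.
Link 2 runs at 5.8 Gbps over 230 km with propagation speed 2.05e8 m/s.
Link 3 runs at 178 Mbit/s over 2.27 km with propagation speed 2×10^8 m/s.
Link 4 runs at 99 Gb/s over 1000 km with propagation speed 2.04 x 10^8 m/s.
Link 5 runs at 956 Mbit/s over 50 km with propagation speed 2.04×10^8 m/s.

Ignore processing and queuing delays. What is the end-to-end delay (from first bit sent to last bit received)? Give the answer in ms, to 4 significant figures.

Transmission delays (L/R per hop): 0.000873846, 0.00195862, 0.0638202, 0.000114747, 0.0118828 ms; sum = 0.0786503 ms.
Propagation delays (d/s per hop): 11.9048, 1.12195, 0.01135, 4.90196, 0.245098 ms; sum = 18.1851 ms.
End-to-end = 18.26 ms.

18.26 ms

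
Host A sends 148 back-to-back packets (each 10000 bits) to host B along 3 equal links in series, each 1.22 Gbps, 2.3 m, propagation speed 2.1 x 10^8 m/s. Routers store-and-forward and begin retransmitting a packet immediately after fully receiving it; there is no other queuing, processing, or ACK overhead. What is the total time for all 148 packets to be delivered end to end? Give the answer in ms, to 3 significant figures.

Per-hop transmission t_tx = L/R = 10000/1220000000 = 0.00819672 ms.
Per-hop propagation t_prop = 2.3/210000000 = 1.09524e-05 ms.
Pipeline fill: first packet needs 3·t_tx to clear all hops; remaining 147 packets each add one t_tx.
Total = (3+148-1)·t_tx + 3·t_prop = 150·0.00819672 + 3·1.09524e-05 = 1.23 ms.

1.23 ms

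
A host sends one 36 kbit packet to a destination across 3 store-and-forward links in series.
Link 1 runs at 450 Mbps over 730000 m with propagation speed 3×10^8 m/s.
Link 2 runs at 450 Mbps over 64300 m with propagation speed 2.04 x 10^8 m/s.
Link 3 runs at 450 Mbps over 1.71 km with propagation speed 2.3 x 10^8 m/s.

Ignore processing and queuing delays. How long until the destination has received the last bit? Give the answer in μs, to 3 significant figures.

L = 36000 bits.
Transmission delay per hop = L/R = 36000/450000000 = 80 μs; 3 hops → 240 μs.
Propagation delays (d/s per hop): 2433.33, 315.196, 7.43478 μs; sum = 2755.96 μs.
End-to-end = 3000 μs.

3000 μs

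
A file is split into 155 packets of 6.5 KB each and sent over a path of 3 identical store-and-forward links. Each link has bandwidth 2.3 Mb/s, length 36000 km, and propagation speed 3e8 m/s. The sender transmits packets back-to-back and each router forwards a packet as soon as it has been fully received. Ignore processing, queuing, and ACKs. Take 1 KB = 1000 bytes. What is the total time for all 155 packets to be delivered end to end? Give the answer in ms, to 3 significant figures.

3910 ms

Per-hop transmission t_tx = L/R = 52000/2300000 = 22.6087 ms.
Per-hop propagation t_prop = 36000000/300000000 = 120 ms.
Pipeline fill: first packet needs 3·t_tx to clear all hops; remaining 154 packets each add one t_tx.
Total = (3+155-1)·t_tx + 3·t_prop = 157·22.6087 + 3·120 = 3910 ms.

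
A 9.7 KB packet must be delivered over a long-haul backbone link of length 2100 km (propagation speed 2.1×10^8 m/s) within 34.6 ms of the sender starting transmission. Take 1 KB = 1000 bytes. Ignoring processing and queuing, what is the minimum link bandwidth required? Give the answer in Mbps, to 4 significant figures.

3.154 Mbps

L = 77600 bits.
Propagation delay = 2100000 / 210000000 = 10 ms.
Transmission budget = 34.6 − 10 = 24.6 ms.
R ≥ L / t_tx = 77600 bits / 0.0246 s = 3.154 Mbps.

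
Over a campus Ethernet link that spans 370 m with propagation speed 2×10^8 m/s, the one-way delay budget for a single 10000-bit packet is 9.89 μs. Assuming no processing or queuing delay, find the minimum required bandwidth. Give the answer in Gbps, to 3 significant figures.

Propagation delay = 370 / 200000000 = 1.85 μs.
Transmission budget = 9.89 − 1.85 = 8.04 μs.
R ≥ L / t_tx = 10000 bits / 8.04e-06 s = 1.24 Gbps.

1.24 Gbps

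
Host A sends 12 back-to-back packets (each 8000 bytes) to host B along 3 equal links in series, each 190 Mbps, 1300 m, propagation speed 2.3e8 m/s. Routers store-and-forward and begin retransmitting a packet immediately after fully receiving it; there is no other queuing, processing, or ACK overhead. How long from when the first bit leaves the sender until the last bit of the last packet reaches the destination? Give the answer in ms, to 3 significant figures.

Per-hop transmission t_tx = L/R = 64000/190000000 = 0.336842 ms.
Per-hop propagation t_prop = 1300/2.3e+08 = 0.00565217 ms.
Pipeline fill: first packet needs 3·t_tx to clear all hops; remaining 11 packets each add one t_tx.
Total = (3+12-1)·t_tx + 3·t_prop = 14·0.336842 + 3·0.00565217 = 4.73 ms.

4.73 ms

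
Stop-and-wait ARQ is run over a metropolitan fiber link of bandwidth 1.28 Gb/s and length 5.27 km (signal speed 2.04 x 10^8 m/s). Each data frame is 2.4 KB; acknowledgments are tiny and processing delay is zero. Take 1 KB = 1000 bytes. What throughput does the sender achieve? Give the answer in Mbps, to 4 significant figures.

288.0 Mbps

t_tx = L/R = 19200/1280000000 = 1.5e-05 s.
t_prop = 5270/204000000 = 2.58333e-05 s; RTT = 5.16667e-05 s.
Cycle = t_tx + RTT = 6.66667e-05 s.
Throughput = L / cycle = 19200 / 6.66667e-05 = 288.0 Mbps.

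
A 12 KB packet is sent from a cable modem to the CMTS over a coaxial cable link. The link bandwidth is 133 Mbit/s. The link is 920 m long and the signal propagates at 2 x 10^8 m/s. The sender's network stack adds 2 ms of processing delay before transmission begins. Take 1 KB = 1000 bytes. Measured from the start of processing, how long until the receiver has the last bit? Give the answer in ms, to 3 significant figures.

L = 96000 bits.
Transmission delay = L/R = 96000 / 133000000 = 0.721805 ms.
Propagation delay = d/s = 920 m / 200000000 m/s = 0.0046 ms.
Plus processing delay 2 ms = 2 ms.
Total = 2.73 ms.

2.73 ms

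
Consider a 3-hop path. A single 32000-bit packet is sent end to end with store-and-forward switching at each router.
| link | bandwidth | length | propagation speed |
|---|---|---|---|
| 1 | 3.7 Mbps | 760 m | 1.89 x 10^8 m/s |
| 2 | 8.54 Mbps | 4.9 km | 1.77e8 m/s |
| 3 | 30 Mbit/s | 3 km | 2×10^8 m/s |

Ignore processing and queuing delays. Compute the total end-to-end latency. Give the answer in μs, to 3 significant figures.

Transmission delays (L/R per hop): 8648.65, 3747.07, 1066.67 μs; sum = 13462.4 μs.
Propagation delays (d/s per hop): 4.02116, 27.6836, 15 μs; sum = 46.7048 μs.
End-to-end = 13500 μs.

13500 μs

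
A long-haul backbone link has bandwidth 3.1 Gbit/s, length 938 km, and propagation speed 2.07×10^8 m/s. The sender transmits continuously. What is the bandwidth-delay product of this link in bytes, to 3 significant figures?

Propagation delay = 938000 / 2.07e+08 = 0.0045314 s.
BDP = R × t_prop = 3100000000 × 0.0045314 = 14047300 bits.
In bytes: 14047300/8 = 1760000 bytes.

1760000 bytes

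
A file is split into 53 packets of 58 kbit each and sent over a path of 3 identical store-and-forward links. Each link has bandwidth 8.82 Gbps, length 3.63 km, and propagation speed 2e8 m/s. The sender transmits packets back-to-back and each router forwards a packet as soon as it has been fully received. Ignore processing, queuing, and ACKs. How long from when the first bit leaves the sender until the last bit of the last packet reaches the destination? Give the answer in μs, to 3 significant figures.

Per-hop transmission t_tx = L/R = 58000/8820000000 = 6.57596 μs.
Per-hop propagation t_prop = 3630/200000000 = 18.15 μs.
Pipeline fill: first packet needs 3·t_tx to clear all hops; remaining 52 packets each add one t_tx.
Total = (3+53-1)·t_tx + 3·t_prop = 55·6.57596 + 3·18.15 = 416 μs.

416 μs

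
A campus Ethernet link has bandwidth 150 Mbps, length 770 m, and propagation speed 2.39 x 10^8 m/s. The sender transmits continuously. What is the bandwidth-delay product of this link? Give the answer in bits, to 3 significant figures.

Propagation delay = 770 / 239000000 = 3.22176e-06 s.
BDP = R × t_prop = 150000000 × 3.22176e-06 = 483.264 bits.

483 bits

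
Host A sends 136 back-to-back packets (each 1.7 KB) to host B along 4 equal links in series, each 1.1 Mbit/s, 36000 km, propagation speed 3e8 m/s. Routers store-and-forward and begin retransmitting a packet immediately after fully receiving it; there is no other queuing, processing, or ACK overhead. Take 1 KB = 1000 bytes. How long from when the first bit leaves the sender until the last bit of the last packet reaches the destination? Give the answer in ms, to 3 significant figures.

2200 ms

Per-hop transmission t_tx = L/R = 13600/1100000 = 12.3636 ms.
Per-hop propagation t_prop = 36000000/300000000 = 120 ms.
Pipeline fill: first packet needs 4·t_tx to clear all hops; remaining 135 packets each add one t_tx.
Total = (4+136-1)·t_tx + 4·t_prop = 139·12.3636 + 4·120 = 2200 ms.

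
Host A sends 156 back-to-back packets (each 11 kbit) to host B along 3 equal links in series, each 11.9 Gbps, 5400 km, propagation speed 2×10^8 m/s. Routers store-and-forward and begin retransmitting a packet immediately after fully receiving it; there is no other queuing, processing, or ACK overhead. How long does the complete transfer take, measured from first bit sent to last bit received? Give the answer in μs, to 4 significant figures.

Per-hop transmission t_tx = L/R = 11000/11900000000 = 0.92437 μs.
Per-hop propagation t_prop = 5400000/200000000 = 27000 μs.
Pipeline fill: first packet needs 3·t_tx to clear all hops; remaining 155 packets each add one t_tx.
Total = (3+156-1)·t_tx + 3·t_prop = 158·0.92437 + 3·27000 = 81150 μs.

81150 μs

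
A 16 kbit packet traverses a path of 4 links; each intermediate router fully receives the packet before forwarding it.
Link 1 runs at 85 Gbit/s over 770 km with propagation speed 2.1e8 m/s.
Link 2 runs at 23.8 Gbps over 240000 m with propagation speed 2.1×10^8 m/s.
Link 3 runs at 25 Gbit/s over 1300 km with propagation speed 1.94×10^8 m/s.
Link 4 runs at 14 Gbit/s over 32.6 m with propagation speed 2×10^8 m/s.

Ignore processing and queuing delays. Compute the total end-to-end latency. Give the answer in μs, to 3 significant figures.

11500 μs

L = 16000 bits.
Transmission delays (L/R per hop): 0.188235, 0.672269, 0.64, 1.14286 μs; sum = 2.64336 μs.
Propagation delays (d/s per hop): 3666.67, 1142.86, 6701.03, 0.163 μs; sum = 11510.7 μs.
End-to-end = 11500 μs.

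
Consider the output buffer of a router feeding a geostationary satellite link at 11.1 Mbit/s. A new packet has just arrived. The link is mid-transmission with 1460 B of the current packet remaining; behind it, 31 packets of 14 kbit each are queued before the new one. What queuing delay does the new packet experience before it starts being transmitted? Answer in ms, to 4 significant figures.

40.15 ms

Each queued packet: L/R = 14000/11100000 = 1.26126 ms.
31 queued → 39.0991 ms.
Plus remaining 11680 bits of current packet: 1.05225 ms.
Queuing delay = 40.15 ms.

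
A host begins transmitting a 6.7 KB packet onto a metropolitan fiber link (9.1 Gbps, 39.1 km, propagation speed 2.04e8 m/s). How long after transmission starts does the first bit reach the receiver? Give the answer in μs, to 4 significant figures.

191.7 μs

First bit experiences only propagation delay: d/s = 39100/204000000 = 191.7 μs.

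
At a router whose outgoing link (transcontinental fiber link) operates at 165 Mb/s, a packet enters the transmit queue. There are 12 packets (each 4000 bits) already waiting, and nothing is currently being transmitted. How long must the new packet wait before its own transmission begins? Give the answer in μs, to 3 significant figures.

Each queued packet: L/R = 4000/165000000 = 24.2424 μs.
12 queued → 290.909 μs.
Queuing delay = 291 μs.

291 μs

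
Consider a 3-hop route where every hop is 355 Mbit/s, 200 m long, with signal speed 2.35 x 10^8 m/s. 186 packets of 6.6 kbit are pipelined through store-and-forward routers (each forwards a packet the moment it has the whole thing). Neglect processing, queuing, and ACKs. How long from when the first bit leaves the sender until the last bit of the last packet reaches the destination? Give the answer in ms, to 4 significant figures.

Per-hop transmission t_tx = L/R = 6600/355000000 = 0.0185915 ms.
Per-hop propagation t_prop = 200/235000000 = 0.000851064 ms.
Pipeline fill: first packet needs 3·t_tx to clear all hops; remaining 185 packets each add one t_tx.
Total = (3+186-1)·t_tx + 3·t_prop = 188·0.0185915 + 3·0.000851064 = 3.498 ms.

3.498 ms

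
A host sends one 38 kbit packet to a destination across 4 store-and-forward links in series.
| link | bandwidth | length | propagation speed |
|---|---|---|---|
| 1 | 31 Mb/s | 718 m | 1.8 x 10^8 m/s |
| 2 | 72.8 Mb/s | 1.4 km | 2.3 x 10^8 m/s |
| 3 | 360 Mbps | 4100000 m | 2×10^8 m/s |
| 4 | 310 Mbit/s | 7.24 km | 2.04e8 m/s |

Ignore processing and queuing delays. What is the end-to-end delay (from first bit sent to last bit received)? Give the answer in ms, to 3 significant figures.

22.5 ms

L = 38000 bits.
Transmission delays (L/R per hop): 1.22581, 0.521978, 0.105556, 0.122581 ms; sum = 1.97592 ms.
Propagation delays (d/s per hop): 0.00398889, 0.00608696, 20.5, 0.0354902 ms; sum = 20.5456 ms.
End-to-end = 22.5 ms.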